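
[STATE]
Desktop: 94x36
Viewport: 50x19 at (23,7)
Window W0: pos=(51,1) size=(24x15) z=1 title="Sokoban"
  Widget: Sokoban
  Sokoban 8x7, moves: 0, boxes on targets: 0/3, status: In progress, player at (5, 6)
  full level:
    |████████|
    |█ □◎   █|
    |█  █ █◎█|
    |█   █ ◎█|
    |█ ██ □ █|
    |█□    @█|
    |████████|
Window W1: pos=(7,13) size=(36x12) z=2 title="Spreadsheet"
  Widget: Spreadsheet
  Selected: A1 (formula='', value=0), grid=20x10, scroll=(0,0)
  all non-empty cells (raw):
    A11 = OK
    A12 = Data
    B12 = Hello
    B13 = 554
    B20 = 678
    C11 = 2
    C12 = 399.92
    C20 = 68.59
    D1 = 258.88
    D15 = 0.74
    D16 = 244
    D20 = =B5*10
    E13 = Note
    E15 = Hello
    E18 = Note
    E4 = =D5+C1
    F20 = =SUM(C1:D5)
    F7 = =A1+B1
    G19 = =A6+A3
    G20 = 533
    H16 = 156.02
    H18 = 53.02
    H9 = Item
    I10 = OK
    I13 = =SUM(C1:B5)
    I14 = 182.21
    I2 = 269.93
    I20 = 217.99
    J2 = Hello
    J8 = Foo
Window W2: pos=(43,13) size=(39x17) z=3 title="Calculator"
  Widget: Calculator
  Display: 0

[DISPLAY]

                            ┃█   █ ◎█             
                            ┃█ ██ □ █             
                            ┃█□    @█             
                            ┃████████             
                            ┃Moves: 0  0/3        
                            ┃                     
━━━━━━━━━━━━━━━━━━━┓┏━━━━━━━━━━━━━━━━━━━━━━━━━━━━━
                   ┃┃ Calculator                  
───────────────────┨┠─────────────────────────────
                   ┃┃                             
B       C       D  ┃┃┌───┬───┬───┬───┐            
-------------------┃┃│ 7 │ 8 │ 9 │ ÷ │            
    0       0  258.┃┃├───┼───┼───┼───┤            
    0       0      ┃┃│ 4 │ 5 │ 6 │ × │            
    0       0      ┃┃├───┼───┼───┼───┤            
    0       0      ┃┃│ 1 │ 2 │ 3 │ - │            
    0       0      ┃┃├───┼───┼───┼───┤            
━━━━━━━━━━━━━━━━━━━┛┃│ 0 │ . │ = │ + │            
                    ┃├───┼───┼───┼───┤            


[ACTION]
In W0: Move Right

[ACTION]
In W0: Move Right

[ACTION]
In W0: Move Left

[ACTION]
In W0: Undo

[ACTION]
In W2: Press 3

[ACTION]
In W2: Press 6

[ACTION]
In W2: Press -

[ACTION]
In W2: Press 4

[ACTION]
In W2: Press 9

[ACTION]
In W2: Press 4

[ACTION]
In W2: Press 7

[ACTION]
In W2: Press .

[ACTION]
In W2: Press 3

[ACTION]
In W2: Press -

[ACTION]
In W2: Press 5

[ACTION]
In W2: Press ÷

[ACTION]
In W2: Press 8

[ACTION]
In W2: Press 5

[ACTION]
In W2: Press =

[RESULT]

                            ┃█   █ ◎█             
                            ┃█ ██ □ █             
                            ┃█□    @█             
                            ┃████████             
                            ┃Moves: 0  0/3        
                            ┃                     
━━━━━━━━━━━━━━━━━━━┓┏━━━━━━━━━━━━━━━━━━━━━━━━━━━━━
                   ┃┃ Calculator                  
───────────────────┨┠─────────────────────────────
                   ┃┃                         -57.
B       C       D  ┃┃┌───┬───┬───┬───┐            
-------------------┃┃│ 7 │ 8 │ 9 │ ÷ │            
    0       0  258.┃┃├───┼───┼───┼───┤            
    0       0      ┃┃│ 4 │ 5 │ 6 │ × │            
    0       0      ┃┃├───┼───┼───┼───┤            
    0       0      ┃┃│ 1 │ 2 │ 3 │ - │            
    0       0      ┃┃├───┼───┼───┼───┤            
━━━━━━━━━━━━━━━━━━━┛┃│ 0 │ . │ = │ + │            
                    ┃├───┼───┼───┼───┤            


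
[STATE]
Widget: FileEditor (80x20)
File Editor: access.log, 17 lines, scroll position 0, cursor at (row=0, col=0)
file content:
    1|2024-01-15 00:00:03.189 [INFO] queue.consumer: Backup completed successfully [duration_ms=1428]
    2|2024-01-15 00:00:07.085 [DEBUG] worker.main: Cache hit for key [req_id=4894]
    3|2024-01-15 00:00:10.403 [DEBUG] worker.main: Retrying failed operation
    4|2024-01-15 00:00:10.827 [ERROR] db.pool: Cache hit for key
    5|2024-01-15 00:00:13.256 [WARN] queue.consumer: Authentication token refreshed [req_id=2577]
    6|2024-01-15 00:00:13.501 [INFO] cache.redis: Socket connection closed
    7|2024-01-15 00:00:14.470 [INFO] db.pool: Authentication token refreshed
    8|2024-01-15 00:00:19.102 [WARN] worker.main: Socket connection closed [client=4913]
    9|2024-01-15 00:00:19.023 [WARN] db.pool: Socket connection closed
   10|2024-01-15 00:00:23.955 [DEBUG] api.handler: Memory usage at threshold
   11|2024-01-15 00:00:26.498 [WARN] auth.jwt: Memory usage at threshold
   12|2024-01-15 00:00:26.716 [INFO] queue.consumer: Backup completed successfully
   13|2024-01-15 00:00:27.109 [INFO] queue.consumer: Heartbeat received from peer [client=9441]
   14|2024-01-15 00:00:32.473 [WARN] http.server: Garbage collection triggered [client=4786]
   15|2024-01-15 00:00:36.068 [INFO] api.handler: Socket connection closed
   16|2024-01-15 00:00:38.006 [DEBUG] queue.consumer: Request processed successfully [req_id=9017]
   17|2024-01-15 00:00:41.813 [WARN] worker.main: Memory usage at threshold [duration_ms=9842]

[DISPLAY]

█024-01-15 00:00:03.189 [INFO] queue.consumer: Backup completed successfully [d▲
2024-01-15 00:00:07.085 [DEBUG] worker.main: Cache hit for key [req_id=4894]   █
2024-01-15 00:00:10.403 [DEBUG] worker.main: Retrying failed operation         ░
2024-01-15 00:00:10.827 [ERROR] db.pool: Cache hit for key                     ░
2024-01-15 00:00:13.256 [WARN] queue.consumer: Authentication token refreshed [░
2024-01-15 00:00:13.501 [INFO] cache.redis: Socket connection closed           ░
2024-01-15 00:00:14.470 [INFO] db.pool: Authentication token refreshed         ░
2024-01-15 00:00:19.102 [WARN] worker.main: Socket connection closed [client=49░
2024-01-15 00:00:19.023 [WARN] db.pool: Socket connection closed               ░
2024-01-15 00:00:23.955 [DEBUG] api.handler: Memory usage at threshold         ░
2024-01-15 00:00:26.498 [WARN] auth.jwt: Memory usage at threshold             ░
2024-01-15 00:00:26.716 [INFO] queue.consumer: Backup completed successfully   ░
2024-01-15 00:00:27.109 [INFO] queue.consumer: Heartbeat received from peer [cl░
2024-01-15 00:00:32.473 [WARN] http.server: Garbage collection triggered [clien░
2024-01-15 00:00:36.068 [INFO] api.handler: Socket connection closed           ░
2024-01-15 00:00:38.006 [DEBUG] queue.consumer: Request processed successfully ░
2024-01-15 00:00:41.813 [WARN] worker.main: Memory usage at threshold [duration░
                                                                               ░
                                                                               ░
                                                                               ▼


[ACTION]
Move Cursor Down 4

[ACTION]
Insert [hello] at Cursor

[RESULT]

2024-01-15 00:00:03.189 [INFO] queue.consumer: Backup completed successfully [d▲
2024-01-15 00:00:07.085 [DEBUG] worker.main: Cache hit for key [req_id=4894]   █
2024-01-15 00:00:10.403 [DEBUG] worker.main: Retrying failed operation         ░
2024-01-15 00:00:10.827 [ERROR] db.pool: Cache hit for key                     ░
hello█024-01-15 00:00:13.256 [WARN] queue.consumer: Authentication token refres░
2024-01-15 00:00:13.501 [INFO] cache.redis: Socket connection closed           ░
2024-01-15 00:00:14.470 [INFO] db.pool: Authentication token refreshed         ░
2024-01-15 00:00:19.102 [WARN] worker.main: Socket connection closed [client=49░
2024-01-15 00:00:19.023 [WARN] db.pool: Socket connection closed               ░
2024-01-15 00:00:23.955 [DEBUG] api.handler: Memory usage at threshold         ░
2024-01-15 00:00:26.498 [WARN] auth.jwt: Memory usage at threshold             ░
2024-01-15 00:00:26.716 [INFO] queue.consumer: Backup completed successfully   ░
2024-01-15 00:00:27.109 [INFO] queue.consumer: Heartbeat received from peer [cl░
2024-01-15 00:00:32.473 [WARN] http.server: Garbage collection triggered [clien░
2024-01-15 00:00:36.068 [INFO] api.handler: Socket connection closed           ░
2024-01-15 00:00:38.006 [DEBUG] queue.consumer: Request processed successfully ░
2024-01-15 00:00:41.813 [WARN] worker.main: Memory usage at threshold [duration░
                                                                               ░
                                                                               ░
                                                                               ▼


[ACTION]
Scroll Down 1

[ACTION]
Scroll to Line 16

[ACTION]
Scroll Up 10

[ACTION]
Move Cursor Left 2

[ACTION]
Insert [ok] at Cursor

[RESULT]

2024-01-15 00:00:03.189 [INFO] queue.consumer: Backup completed successfully [d▲
2024-01-15 00:00:07.085 [DEBUG] worker.main: Cache hit for key [req_id=4894]   █
2024-01-15 00:00:10.403 [DEBUG] worker.main: Retrying failed operation         ░
2024-01-15 00:00:10.827 [ERROR] db.pool: Cache hit for key                     ░
helok█o2024-01-15 00:00:13.256 [WARN] queue.consumer: Authentication token refr░
2024-01-15 00:00:13.501 [INFO] cache.redis: Socket connection closed           ░
2024-01-15 00:00:14.470 [INFO] db.pool: Authentication token refreshed         ░
2024-01-15 00:00:19.102 [WARN] worker.main: Socket connection closed [client=49░
2024-01-15 00:00:19.023 [WARN] db.pool: Socket connection closed               ░
2024-01-15 00:00:23.955 [DEBUG] api.handler: Memory usage at threshold         ░
2024-01-15 00:00:26.498 [WARN] auth.jwt: Memory usage at threshold             ░
2024-01-15 00:00:26.716 [INFO] queue.consumer: Backup completed successfully   ░
2024-01-15 00:00:27.109 [INFO] queue.consumer: Heartbeat received from peer [cl░
2024-01-15 00:00:32.473 [WARN] http.server: Garbage collection triggered [clien░
2024-01-15 00:00:36.068 [INFO] api.handler: Socket connection closed           ░
2024-01-15 00:00:38.006 [DEBUG] queue.consumer: Request processed successfully ░
2024-01-15 00:00:41.813 [WARN] worker.main: Memory usage at threshold [duration░
                                                                               ░
                                                                               ░
                                                                               ▼


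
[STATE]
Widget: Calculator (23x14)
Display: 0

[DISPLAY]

                      0
┌───┬───┬───┬───┐      
│ 7 │ 8 │ 9 │ ÷ │      
├───┼───┼───┼───┤      
│ 4 │ 5 │ 6 │ × │      
├───┼───┼───┼───┤      
│ 1 │ 2 │ 3 │ - │      
├───┼───┼───┼───┤      
│ 0 │ . │ = │ + │      
├───┼───┼───┼───┤      
│ C │ MC│ MR│ M+│      
└───┴───┴───┴───┘      
                       
                       


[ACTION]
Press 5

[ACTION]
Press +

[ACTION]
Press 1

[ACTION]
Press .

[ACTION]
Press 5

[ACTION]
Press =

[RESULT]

                    6.5
┌───┬───┬───┬───┐      
│ 7 │ 8 │ 9 │ ÷ │      
├───┼───┼───┼───┤      
│ 4 │ 5 │ 6 │ × │      
├───┼───┼───┼───┤      
│ 1 │ 2 │ 3 │ - │      
├───┼───┼───┼───┤      
│ 0 │ . │ = │ + │      
├───┼───┼───┼───┤      
│ C │ MC│ MR│ M+│      
└───┴───┴───┴───┘      
                       
                       


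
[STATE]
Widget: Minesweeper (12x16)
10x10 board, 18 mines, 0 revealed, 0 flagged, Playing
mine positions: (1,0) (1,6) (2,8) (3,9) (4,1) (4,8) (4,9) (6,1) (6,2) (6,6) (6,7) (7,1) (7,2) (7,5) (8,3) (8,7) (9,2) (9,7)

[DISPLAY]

■■■■■■■■■■  
■■■■■■■■■■  
■■■■■■■■■■  
■■■■■■■■■■  
■■■■■■■■■■  
■■■■■■■■■■  
■■■■■■■■■■  
■■■■■■■■■■  
■■■■■■■■■■  
■■■■■■■■■■  
            
            
            
            
            
            


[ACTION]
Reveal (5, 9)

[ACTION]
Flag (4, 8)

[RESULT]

■■■■■■■■■■  
■■■■■■■■■■  
■■■■■■■■■■  
■■■■■■■■■■  
■■■■■■■■⚑■  
■■■■■■■■■2  
■■■■■■■■■■  
■■■■■■■■■■  
■■■■■■■■■■  
■■■■■■■■■■  
            
            
            
            
            
            


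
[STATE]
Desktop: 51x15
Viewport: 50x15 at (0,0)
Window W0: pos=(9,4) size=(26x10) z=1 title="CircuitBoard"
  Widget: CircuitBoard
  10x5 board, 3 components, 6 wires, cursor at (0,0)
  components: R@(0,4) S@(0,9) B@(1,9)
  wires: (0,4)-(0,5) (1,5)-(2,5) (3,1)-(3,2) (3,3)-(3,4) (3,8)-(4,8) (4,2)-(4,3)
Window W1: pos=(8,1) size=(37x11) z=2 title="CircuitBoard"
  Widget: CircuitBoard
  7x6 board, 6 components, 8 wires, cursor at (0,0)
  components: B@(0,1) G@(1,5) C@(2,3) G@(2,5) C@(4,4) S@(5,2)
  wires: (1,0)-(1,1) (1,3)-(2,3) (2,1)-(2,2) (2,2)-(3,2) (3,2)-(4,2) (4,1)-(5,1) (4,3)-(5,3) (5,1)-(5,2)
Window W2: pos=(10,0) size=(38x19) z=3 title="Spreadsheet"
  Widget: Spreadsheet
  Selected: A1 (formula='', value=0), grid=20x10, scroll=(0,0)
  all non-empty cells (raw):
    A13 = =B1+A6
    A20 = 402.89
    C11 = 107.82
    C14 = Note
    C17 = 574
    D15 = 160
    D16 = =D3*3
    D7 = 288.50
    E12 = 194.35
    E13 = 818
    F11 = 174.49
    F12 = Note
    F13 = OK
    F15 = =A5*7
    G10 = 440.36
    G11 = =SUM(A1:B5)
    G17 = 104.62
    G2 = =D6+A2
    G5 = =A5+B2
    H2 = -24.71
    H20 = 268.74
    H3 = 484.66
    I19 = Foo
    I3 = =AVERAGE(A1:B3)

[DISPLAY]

          ┏━━━━━━━━━━━━━━━━━━━━━━━━━━━━━━━━━━━━┓  
        ┏━┃ Spreadsheet                        ┃  
        ┃ ┠────────────────────────────────────┨  
        ┠─┃A1:                                 ┃  
        ┃ ┃       A       B       C       D    ┃  
        ┃0┃------------------------------------┃  
        ┃ ┃  1      [0]       0       0       0┃  
        ┃1┃  2        0       0       0       0┃  
        ┃ ┃  3        0       0       0       0┃  
        ┃2┃  4        0       0       0       0┃  
        ┃ ┃  5        0       0       0       0┃  
        ┗━┃  6        0       0       0       0┃  
         ┃┃  7        0       0       0  288.50┃  
         ┗┃  8        0       0       0       0┃  
          ┃  9        0       0       0       0┃  


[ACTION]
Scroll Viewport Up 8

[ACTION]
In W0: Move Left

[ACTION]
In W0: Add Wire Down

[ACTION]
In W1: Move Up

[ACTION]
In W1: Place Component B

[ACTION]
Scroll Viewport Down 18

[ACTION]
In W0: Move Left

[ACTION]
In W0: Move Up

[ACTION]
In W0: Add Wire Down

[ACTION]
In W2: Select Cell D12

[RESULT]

          ┏━━━━━━━━━━━━━━━━━━━━━━━━━━━━━━━━━━━━┓  
        ┏━┃ Spreadsheet                        ┃  
        ┃ ┠────────────────────────────────────┨  
        ┠─┃D12:                                ┃  
        ┃ ┃       A       B       C       D    ┃  
        ┃0┃------------------------------------┃  
        ┃ ┃  1        0       0       0       0┃  
        ┃1┃  2        0       0       0       0┃  
        ┃ ┃  3        0       0       0       0┃  
        ┃2┃  4        0       0       0       0┃  
        ┃ ┃  5        0       0       0       0┃  
        ┗━┃  6        0       0       0       0┃  
         ┃┃  7        0       0       0  288.50┃  
         ┗┃  8        0       0       0       0┃  
          ┃  9        0       0       0       0┃  


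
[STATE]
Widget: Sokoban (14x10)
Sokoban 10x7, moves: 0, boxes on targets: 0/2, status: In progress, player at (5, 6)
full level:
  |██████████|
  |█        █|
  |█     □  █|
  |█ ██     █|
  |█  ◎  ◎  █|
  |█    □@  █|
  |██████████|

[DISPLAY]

██████████    
█        █    
█     □  █    
█ ██     █    
█  ◎  ◎  █    
█    □@  █    
██████████    
Moves: 0  0/2 
              
              


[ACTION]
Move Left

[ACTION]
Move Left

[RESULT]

██████████    
█        █    
█     □  █    
█ ██     █    
█  ◎  ◎  █    
█  □@    █    
██████████    
Moves: 2  0/2 
              
              


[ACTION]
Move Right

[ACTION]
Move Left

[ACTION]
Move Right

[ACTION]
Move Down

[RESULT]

██████████    
█        █    
█     □  █    
█ ██     █    
█  ◎  ◎  █    
█  □ @   █    
██████████    
Moves: 5  0/2 
              
              


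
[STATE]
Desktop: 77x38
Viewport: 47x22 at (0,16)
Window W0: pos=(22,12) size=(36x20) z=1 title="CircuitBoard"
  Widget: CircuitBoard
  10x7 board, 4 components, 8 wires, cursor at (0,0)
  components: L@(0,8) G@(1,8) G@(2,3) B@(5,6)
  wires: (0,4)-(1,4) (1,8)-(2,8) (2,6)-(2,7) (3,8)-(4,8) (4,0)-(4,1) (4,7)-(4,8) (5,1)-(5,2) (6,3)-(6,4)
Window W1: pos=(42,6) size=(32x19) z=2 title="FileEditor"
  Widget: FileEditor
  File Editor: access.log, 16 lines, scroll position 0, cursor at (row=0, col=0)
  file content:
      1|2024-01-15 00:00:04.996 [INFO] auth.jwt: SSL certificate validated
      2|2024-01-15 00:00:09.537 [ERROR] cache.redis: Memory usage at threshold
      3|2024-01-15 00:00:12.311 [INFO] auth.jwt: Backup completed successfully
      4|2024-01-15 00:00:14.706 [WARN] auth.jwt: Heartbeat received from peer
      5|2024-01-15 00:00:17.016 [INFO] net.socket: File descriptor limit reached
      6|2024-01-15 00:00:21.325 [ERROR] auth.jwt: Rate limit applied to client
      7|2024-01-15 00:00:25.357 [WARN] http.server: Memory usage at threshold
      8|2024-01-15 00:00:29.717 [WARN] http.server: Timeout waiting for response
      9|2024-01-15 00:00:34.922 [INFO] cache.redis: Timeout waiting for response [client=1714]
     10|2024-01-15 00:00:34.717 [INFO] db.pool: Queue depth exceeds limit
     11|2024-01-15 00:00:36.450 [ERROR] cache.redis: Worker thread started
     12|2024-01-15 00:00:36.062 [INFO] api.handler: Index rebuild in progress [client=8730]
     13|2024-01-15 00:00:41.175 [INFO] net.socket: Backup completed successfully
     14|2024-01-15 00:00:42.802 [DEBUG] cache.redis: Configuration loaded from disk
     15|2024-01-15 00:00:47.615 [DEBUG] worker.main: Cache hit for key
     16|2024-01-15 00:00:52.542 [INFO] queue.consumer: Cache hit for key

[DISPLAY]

                      ┃0  [.]             ┃2024
                      ┃                   ┃2024
                      ┃1                  ┃2024
                      ┃                   ┃2024
                      ┃2               G  ┃2024
                      ┃                   ┃2024
                      ┃3                  ┃2024
                      ┃                   ┃2024
                      ┃4   · ─ ·          ┗━━━━
                      ┃                        
                      ┃5       · ─ ·           
                      ┃                        
                      ┃6               · ─ ·   
                      ┃Cursor: (0,0)           
                      ┃                        
                      ┗━━━━━━━━━━━━━━━━━━━━━━━━
                                               
                                               
                                               
                                               
                                               
                                               


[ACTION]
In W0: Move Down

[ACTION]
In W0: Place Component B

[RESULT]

                      ┃0                  ┃2024
                      ┃                   ┃2024
                      ┃1  [B]             ┃2024
                      ┃                   ┃2024
                      ┃2               G  ┃2024
                      ┃                   ┃2024
                      ┃3                  ┃2024
                      ┃                   ┃2024
                      ┃4   · ─ ·          ┗━━━━
                      ┃                        
                      ┃5       · ─ ·           
                      ┃                        
                      ┃6               · ─ ·   
                      ┃Cursor: (1,0)           
                      ┃                        
                      ┗━━━━━━━━━━━━━━━━━━━━━━━━
                                               
                                               
                                               
                                               
                                               
                                               


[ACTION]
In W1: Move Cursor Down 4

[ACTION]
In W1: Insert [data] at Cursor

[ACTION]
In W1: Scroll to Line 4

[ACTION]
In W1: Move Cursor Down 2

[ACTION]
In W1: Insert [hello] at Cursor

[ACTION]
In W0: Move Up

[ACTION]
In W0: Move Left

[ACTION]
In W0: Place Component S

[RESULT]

                      ┃0  [S]             ┃2024
                      ┃                   ┃2024
                      ┃1   B              ┃2024
                      ┃                   ┃2024
                      ┃2               G  ┃2024
                      ┃                   ┃2024
                      ┃3                  ┃2024
                      ┃                   ┃2024
                      ┃4   · ─ ·          ┗━━━━
                      ┃                        
                      ┃5       · ─ ·           
                      ┃                        
                      ┃6               · ─ ·   
                      ┃Cursor: (0,0)           
                      ┃                        
                      ┗━━━━━━━━━━━━━━━━━━━━━━━━
                                               
                                               
                                               
                                               
                                               
                                               


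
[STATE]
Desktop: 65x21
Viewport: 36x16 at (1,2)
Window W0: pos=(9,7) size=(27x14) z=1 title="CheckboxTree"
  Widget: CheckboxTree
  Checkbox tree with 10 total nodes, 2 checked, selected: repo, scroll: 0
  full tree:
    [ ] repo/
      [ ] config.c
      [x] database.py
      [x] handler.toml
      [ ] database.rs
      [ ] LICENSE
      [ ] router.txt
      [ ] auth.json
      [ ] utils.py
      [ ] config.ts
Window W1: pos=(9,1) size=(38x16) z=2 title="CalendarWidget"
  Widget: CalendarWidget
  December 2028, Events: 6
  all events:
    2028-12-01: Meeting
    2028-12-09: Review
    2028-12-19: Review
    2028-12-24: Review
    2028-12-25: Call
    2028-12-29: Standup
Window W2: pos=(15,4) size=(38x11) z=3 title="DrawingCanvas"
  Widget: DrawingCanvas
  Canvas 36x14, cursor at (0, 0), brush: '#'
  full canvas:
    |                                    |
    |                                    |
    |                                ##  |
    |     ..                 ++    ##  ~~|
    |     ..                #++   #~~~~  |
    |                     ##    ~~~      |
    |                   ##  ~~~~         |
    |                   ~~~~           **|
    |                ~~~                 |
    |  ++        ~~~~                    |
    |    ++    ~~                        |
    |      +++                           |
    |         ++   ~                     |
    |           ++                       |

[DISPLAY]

        ┃ CalendarWidget            
        ┠───────────────────────────
        ┃     ┏━━━━━━━━━━━━━━━━━━━━━
        ┃Mo Tu┃ DrawingCanvas       
        ┃     ┠─────────────────────
        ┃ 4  5┃+                    
        ┃11 12┃                     
        ┃18 19┃                     
        ┃25* 2┃     ..              
        ┃     ┃     ..              
        ┃     ┃                     
        ┃     ┃                   ##
        ┃     ┗━━━━━━━━━━━━━━━━━━━━━
        ┃                           
        ┗━━━━━━━━━━━━━━━━━━━━━━━━━━━
        ┃   [ ] auth.json         ┃ 


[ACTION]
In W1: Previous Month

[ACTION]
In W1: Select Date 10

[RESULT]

        ┃ CalendarWidget            
        ┠───────────────────────────
        ┃     ┏━━━━━━━━━━━━━━━━━━━━━
        ┃Mo Tu┃ DrawingCanvas       
        ┃     ┠─────────────────────
        ┃ 6  7┃+                    
        ┃13 14┃                     
        ┃20 21┃                     
        ┃27 28┃     ..              
        ┃     ┃     ..              
        ┃     ┃                     
        ┃     ┃                   ##
        ┃     ┗━━━━━━━━━━━━━━━━━━━━━
        ┃                           
        ┗━━━━━━━━━━━━━━━━━━━━━━━━━━━
        ┃   [ ] auth.json         ┃ 


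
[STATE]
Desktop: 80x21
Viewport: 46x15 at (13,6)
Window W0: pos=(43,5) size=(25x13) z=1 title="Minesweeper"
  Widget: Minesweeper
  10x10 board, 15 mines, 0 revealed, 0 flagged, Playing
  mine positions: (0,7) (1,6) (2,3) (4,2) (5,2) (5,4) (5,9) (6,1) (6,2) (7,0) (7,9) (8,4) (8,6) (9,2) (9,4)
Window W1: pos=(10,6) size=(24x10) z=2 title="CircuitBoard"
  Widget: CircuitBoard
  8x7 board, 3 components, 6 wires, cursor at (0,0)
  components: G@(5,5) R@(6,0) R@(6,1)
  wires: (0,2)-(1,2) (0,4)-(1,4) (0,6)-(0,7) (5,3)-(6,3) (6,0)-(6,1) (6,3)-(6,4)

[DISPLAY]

━━━━━━━━━━━━━━━━━━━━┓         ┃ Minesweeper   
ircuitBoard         ┃         ┠───────────────
────────────────────┨         ┃■■■■■■■■■■     
 0 1 2 3 4 5 6 7    ┃         ┃■■■■■■■■■■     
 [.]      ·       · ┃         ┃■■■■■■■■■■     
          │       │ ┃         ┃■■■■■■■■■■     
          ·       · ┃         ┃■■■■■■■■■■     
                    ┃         ┃■■■■■■■■■■     
                    ┃         ┃■■■■■■■■■■     
━━━━━━━━━━━━━━━━━━━━┛         ┃■■■■■■■■■■     
                              ┃■■■■■■■■■■     
                              ┗━━━━━━━━━━━━━━━
                                              
                                              
                                              


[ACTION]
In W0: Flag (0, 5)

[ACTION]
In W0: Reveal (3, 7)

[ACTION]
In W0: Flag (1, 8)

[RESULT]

━━━━━━━━━━━━━━━━━━━━┓         ┃ Minesweeper   
ircuitBoard         ┃         ┠───────────────
────────────────────┨         ┃■■■■■⚑■■1      
 0 1 2 3 4 5 6 7    ┃         ┃■■■■■■■21      
 [.]      ·       · ┃         ┃■■■■1111       
          │       │ ┃         ┃■■■■1          
          ·       · ┃         ┃■■■■11  11     
                    ┃         ┃■■■■■1  1■     
                    ┃         ┃■■■■■1  2■     
━━━━━━━━━━━━━━━━━━━━┛         ┃■■■■■2111■     
                              ┃■■■■■■■■■■     
                              ┗━━━━━━━━━━━━━━━
                                              
                                              
                                              


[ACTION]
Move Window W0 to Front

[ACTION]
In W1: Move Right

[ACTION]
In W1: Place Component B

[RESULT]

━━━━━━━━━━━━━━━━━━━━┓         ┃ Minesweeper   
ircuitBoard         ┃         ┠───────────────
────────────────────┨         ┃■■■■■⚑■■1      
 0 1 2 3 4 5 6 7    ┃         ┃■■■■■■■21      
     [B]  ·       · ┃         ┃■■■■1111       
          │       │ ┃         ┃■■■■1          
          ·       · ┃         ┃■■■■11  11     
                    ┃         ┃■■■■■1  1■     
                    ┃         ┃■■■■■1  2■     
━━━━━━━━━━━━━━━━━━━━┛         ┃■■■■■2111■     
                              ┃■■■■■■■■■■     
                              ┗━━━━━━━━━━━━━━━
                                              
                                              
                                              


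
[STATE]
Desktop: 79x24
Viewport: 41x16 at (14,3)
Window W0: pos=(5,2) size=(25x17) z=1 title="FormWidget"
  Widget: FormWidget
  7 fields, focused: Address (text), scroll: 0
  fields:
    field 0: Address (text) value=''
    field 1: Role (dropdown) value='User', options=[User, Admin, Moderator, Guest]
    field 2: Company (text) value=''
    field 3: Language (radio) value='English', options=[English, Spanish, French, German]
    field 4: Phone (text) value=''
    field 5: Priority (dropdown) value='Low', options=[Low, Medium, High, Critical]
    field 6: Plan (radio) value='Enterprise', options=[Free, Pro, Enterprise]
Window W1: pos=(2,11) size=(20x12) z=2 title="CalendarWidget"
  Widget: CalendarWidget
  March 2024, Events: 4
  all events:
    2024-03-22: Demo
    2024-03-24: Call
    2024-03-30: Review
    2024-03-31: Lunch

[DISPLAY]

get            ┃                         
───────────────┨                         
s:    [       ]┃                         
      [User  ▼]┃                         
y:    [       ]┃                         
ge:   (●) Engli┃                         
      [       ]┃                         
ty:   [Low   ▼]┃                         
━━━━━━━┓) Free ┃                         
dget   ┃       ┃                         
───────┨       ┃                         
024    ┃       ┃                         
 Fr Sa ┃       ┃                         
  1  2 ┃       ┃                         
  8  9 ┃       ┃                         
 15 16 ┃━━━━━━━┛                         


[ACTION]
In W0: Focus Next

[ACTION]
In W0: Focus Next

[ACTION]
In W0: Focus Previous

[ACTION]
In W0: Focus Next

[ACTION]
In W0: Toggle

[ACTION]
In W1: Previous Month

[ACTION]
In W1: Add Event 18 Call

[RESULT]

get            ┃                         
───────────────┨                         
s:    [       ]┃                         
      [User  ▼]┃                         
y:    [       ]┃                         
ge:   (●) Engli┃                         
      [       ]┃                         
ty:   [Low   ▼]┃                         
━━━━━━━┓) Free ┃                         
dget   ┃       ┃                         
───────┨       ┃                         
2024   ┃       ┃                         
 Fr Sa ┃       ┃                         
  2  3 ┃       ┃                         
  9 10 ┃       ┃                         
 16 17 ┃━━━━━━━┛                         


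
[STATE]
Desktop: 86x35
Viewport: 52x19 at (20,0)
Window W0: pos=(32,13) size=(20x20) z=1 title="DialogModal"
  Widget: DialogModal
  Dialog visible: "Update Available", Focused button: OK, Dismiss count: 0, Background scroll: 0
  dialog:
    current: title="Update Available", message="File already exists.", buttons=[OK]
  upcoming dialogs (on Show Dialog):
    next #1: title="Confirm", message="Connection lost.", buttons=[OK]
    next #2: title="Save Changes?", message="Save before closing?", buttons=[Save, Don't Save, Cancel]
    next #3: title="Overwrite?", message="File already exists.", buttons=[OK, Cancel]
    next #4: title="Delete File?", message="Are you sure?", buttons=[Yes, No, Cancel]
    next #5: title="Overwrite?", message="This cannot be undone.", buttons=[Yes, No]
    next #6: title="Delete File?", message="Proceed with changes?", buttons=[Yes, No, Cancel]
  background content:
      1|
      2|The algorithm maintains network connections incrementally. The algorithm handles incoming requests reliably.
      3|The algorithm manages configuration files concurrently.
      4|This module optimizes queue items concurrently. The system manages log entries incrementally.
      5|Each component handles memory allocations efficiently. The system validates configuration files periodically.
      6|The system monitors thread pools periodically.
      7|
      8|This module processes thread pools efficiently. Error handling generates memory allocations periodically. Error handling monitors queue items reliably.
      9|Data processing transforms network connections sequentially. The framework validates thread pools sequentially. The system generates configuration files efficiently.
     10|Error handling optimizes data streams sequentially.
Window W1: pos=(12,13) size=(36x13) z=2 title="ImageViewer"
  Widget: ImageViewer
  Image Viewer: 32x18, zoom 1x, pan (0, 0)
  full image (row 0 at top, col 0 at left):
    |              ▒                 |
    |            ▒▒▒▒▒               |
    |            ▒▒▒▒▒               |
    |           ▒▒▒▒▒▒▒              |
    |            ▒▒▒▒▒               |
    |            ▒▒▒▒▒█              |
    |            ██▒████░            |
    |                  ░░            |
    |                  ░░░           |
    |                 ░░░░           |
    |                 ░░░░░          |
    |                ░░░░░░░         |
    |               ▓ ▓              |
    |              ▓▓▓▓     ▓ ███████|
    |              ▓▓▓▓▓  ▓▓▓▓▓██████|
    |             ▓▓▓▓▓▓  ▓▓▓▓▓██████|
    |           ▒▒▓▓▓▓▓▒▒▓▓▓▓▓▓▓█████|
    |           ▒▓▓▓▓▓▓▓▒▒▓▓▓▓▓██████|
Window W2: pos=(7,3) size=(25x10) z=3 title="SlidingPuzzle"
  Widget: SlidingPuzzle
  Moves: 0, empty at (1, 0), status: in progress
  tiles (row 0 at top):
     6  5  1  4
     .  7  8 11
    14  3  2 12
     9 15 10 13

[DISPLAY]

                                                    
                                                    
                                                    
━━━━━━━━━━━┓                                        
le         ┃                                        
───────────┨                                        
───┬────┐  ┃                                        
 1 │  4 │  ┃                                        
───┼────┤  ┃                                        
 8 │ 11 │  ┃                                        
───┼────┤  ┃                                        
 2 │ 12 │  ┃                                        
━━━━━━━━━━━┛                                        
━━━━━━━━━━━━━━━━━━━━━━━━━━━┓━━━┓                    
iewer                      ┃   ┃                    
───────────────────────────┨───┨                    
       ▒                   ┃   ┃                    
     ▒▒▒▒▒                 ┃ain┃                    
     ▒▒▒▒▒                 ┃ana┃                    


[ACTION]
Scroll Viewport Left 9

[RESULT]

                                                    
                                                    
                                                    
━━━━━━━━━━━━━━━━━━━━┓                               
idingPuzzle         ┃                               
────────────────────┨                               
──┬────┬────┬────┐  ┃                               
6 │  5 │  1 │  4 │  ┃                               
──┼────┼────┼────┤  ┃                               
  │  7 │  8 │ 11 │  ┃                               
──┼────┼────┼────┤  ┃                               
4 │  3 │  2 │ 12 │  ┃                               
━━━━━━━━━━━━━━━━━━━━┛                               
 ┏━━━━━━━━━━━━━━━━━━━━━━━━━━━━━━━━━━┓━━━┓           
 ┃ ImageViewer                      ┃   ┃           
 ┠──────────────────────────────────┨───┨           
 ┃              ▒                   ┃   ┃           
 ┃            ▒▒▒▒▒                 ┃ain┃           
 ┃            ▒▒▒▒▒                 ┃ana┃           


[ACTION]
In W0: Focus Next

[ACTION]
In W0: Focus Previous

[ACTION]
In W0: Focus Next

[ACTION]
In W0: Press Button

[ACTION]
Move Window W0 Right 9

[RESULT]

                                                    
                                                    
                                                    
━━━━━━━━━━━━━━━━━━━━┓                               
idingPuzzle         ┃                               
────────────────────┨                               
──┬────┬────┬────┐  ┃                               
6 │  5 │  1 │  4 │  ┃                               
──┼────┼────┼────┤  ┃                               
  │  7 │  8 │ 11 │  ┃                               
──┼────┼────┼────┤  ┃                               
4 │  3 │  2 │ 12 │  ┃                               
━━━━━━━━━━━━━━━━━━━━┛                               
 ┏━━━━━━━━━━━━━━━━━━━━━━━━━━━━━━━━━━┓━━━━━━━━━━━━┓  
 ┃ ImageViewer                      ┃gModal      ┃  
 ┠──────────────────────────────────┨────────────┨  
 ┃              ▒                   ┃            ┃  
 ┃            ▒▒▒▒▒                 ┃gorithm main┃  
 ┃            ▒▒▒▒▒                 ┃gorithm mana┃  
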